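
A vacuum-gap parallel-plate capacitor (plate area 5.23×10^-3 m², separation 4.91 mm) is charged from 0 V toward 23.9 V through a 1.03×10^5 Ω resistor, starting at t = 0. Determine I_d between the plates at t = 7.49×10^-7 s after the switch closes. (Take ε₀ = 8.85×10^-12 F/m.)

1.07×10^-4 A

C = ε₀A/d = (8.85×10^-12)(5.23×10^-3)/(4.91×10^-3) = 9.427×10^-12 F, so τ = RC = 9.710×10^-7 s.
The conduction current is I(t) = (V₀/R) e^(−t/τ), and the displacement current between the plates equals it.
t/τ = 0.7714; I_d = (23.9/1.03×10^5) · e^(−0.7714) = (2.320×10^-4)(0.4624) = 1.07×10^-4 A.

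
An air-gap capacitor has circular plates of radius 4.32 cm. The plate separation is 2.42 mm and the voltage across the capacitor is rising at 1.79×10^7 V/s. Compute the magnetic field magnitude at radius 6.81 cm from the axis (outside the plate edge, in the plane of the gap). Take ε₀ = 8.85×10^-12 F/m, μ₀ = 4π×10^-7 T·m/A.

1.13×10^-9 T

dE/dt = (dV/dt)/d = 7.397×10^9 V/(m·s); I_d = ε₀(πR²)(dE/dt) = (8.85×10^-12)(5.863×10^-3)(7.397×10^9) = 3.838×10^-4 A.
With r > R the enclosed displacement current is the full I_d; B = μ₀ I_d / (2πr) = 1.13×10^-9 T.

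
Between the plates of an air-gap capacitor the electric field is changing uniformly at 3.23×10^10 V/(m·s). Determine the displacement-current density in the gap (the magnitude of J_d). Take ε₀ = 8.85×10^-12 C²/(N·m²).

J_d = ε₀ dE/dt = (8.85×10^-12)(3.23×10^10) = 0.286 A/m².

0.286 A/m²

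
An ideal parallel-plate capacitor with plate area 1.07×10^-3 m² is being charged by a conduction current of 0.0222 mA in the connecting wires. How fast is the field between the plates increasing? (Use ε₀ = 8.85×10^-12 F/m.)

The displacement current between the plates equals the conduction current, I_d = 0.0222 mA.
Inverting I_d = ε₀ A dE/dt gives dE/dt = 2.22×10^-5 / (8.85×10^-12 · 1.07×10^-3) = 2.34×10^9 V/(m·s).

2.34×10^9 V/(m·s)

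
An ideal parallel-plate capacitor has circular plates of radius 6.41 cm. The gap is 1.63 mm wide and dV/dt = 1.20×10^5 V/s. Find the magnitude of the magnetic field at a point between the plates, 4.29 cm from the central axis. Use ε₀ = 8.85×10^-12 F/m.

With E = V/d, dE/dt = 7.362×10^7 V/(m·s) and πR² = 0.01291 m², giving I_d = ε₀ πR² dE/dt = 8.411×10^-6 A.
For r < R the Ampère–Maxwell law gives B(2πr) = μ₀ I_d (r²/R²), so B = μ₀ I_d r/(2πR²) = (4π×10^-7)(8.411×10^-6)(0.0429)/(2π·0.0641²) = 1.76×10^-11 T.

1.76×10^-11 T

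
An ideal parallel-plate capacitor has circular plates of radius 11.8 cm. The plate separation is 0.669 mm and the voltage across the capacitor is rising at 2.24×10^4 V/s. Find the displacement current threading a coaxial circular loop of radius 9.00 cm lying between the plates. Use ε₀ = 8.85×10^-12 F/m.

7.54×10^-6 A

I_d = C dV/dt with C = ε₀πR²/d = 5.786×10^-10 F, so I_d = (5.786×10^-10)(2.24×10^4) = 1.296×10^-5 A.
The field is uniform, so I_d,enc = I_d (r/R)² = (1.296×10^-5)(9.00/11.8)² = 7.54×10^-6 A.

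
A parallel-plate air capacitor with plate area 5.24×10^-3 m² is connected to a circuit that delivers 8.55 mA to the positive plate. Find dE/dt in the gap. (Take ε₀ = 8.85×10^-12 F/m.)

By continuity, I_d in the gap equals the 8.55 mA flowing in the wire.
Then dE/dt = I_d/(ε₀A) = 1.84×10^11 V/(m·s).

1.84×10^11 V/(m·s)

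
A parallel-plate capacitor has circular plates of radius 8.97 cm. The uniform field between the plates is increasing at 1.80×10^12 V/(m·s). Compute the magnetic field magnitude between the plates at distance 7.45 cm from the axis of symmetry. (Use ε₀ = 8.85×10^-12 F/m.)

I_d = ε₀ dΦ_E/dt = ε₀ πR² (dE/dt) = (8.85×10^-12)(0.02528)(1.80×10^12) = 0.4027 A through the full plate area.
For r < R the Ampère–Maxwell law gives B(2πr) = μ₀ I_d (r²/R²), so B = μ₀ I_d r/(2πR²) = (4π×10^-7)(0.4027)(0.0745)/(2π·0.0897²) = 7.46×10^-7 T.

7.46×10^-7 T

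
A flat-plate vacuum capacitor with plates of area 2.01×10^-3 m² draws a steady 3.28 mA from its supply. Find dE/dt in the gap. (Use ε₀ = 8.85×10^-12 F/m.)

1.84×10^11 V/(m·s)

Charge continuity gives I_d = I = 3.28×10^-3 A between the plates.
Since I_d = ε₀ A dE/dt, dE/dt = I_d/(ε₀A) = (3.28×10^-3)/((8.85×10^-12)(2.01×10^-3)) = 1.84×10^11 V/(m·s).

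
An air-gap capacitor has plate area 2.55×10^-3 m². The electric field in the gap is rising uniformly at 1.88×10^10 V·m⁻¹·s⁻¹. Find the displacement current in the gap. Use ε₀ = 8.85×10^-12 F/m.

4.24×10^-4 A

The displacement current is ε₀ times dΦ_E/dt = ε₀ A dE/dt = (8.85×10^-12)(2.55×10^-3)(1.88×10^10) = 4.24×10^-4 A.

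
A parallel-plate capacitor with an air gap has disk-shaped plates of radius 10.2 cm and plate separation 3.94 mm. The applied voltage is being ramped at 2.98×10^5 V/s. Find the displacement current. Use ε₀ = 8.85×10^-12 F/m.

2.19×10^-5 A

The displacement current equals the charging current C dV/dt. With C = ε₀A/d = (8.85×10^-12)(0.03269)/(3.94×10^-3) = 7.343×10^-11 F, I_d = (7.343×10^-11)(2.98×10^5) = 2.19×10^-5 A.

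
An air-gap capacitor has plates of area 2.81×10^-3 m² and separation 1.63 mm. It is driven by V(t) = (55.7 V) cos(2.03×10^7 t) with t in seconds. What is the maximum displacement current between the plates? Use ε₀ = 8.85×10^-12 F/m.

0.0173 A

The displacement current equals the conduction current C dV/dt, which peaks at C V₀ ω.
With C = ε₀A/d = (8.85×10^-12)(2.81×10^-3)/(1.63×10^-3) = 1.526×10^-11 F and ω = 2.03×10^7 rad/s, I_d,max = (1.526×10^-11)(55.7)(2.03×10^7) = 0.0173 A.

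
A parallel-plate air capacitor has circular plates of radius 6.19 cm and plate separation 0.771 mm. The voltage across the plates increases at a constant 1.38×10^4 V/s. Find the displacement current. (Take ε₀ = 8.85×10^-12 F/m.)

The field between the plates is E = V/d, so dE/dt = (1.38×10^4)/(7.71×10^-4 m) = 1.790×10^7 V/(m·s).
I_d = ε₀ A (dE/dt) = (8.85×10^-12)(0.01204)(1.790×10^7) = 1.91×10^-6 A.

1.91×10^-6 A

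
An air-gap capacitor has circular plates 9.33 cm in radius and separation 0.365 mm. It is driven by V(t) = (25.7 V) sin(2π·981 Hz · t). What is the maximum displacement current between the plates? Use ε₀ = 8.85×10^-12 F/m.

C = ε₀A/d = (8.85×10^-12)(0.02735)/(3.65×10^-4) = 6.631×10^-10 F; ω = 2πf = 6164 rad/s.
I_d = C dV/dt, so |I_d|_max = C V₀ ω = (6.631×10^-10)(25.7)(6164) = 1.05×10^-4 A.

1.05×10^-4 A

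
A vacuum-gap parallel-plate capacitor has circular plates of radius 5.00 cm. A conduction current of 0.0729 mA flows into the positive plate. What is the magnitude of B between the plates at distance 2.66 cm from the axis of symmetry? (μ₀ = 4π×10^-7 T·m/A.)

Between the plates the displacement current equals the wire current: I_d = 0.0729 mA = 7.29×10^-5 A.
For r < R the Ampère–Maxwell law gives B(2πr) = μ₀ I_d (r²/R²), so B = μ₀ I_d r/(2πR²) = (4π×10^-7)(7.29×10^-5)(0.0266)/(2π·0.0500²) = 1.55×10^-10 T.

1.55×10^-10 T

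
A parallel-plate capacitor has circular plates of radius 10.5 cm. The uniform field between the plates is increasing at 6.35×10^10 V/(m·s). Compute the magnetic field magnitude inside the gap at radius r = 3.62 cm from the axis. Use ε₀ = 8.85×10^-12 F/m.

Total displacement current: I_d = ε₀(πR²)(dE/dt) = (8.85×10^-12)(0.03464)(6.35×10^10) = 0.01947 A.
∮B·dl = μ₀ I_d,enc with I_d,enc = I_d r²/R² = 2.314×10^-3 A; so B = μ₀ I_d,enc/(2πr) = 1.28×10^-8 T.

1.28×10^-8 T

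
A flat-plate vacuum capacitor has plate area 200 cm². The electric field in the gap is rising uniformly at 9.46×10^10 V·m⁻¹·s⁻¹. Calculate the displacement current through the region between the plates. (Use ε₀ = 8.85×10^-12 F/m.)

0.0167 A

I_d = ε₀ A (dE/dt) = (8.85×10^-12)(0.0200 m²)(9.46×10^10) = 0.0167 A.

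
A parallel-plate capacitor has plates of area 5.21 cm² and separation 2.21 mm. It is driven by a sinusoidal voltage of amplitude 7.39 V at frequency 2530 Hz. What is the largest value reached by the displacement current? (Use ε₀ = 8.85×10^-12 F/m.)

C = ε₀A/d = (8.85×10^-12)(5.21×10^-4)/(2.21×10^-3) = 2.086×10^-12 F; ω = 2πf = 1.590×10^4 rad/s.
I_d = C dV/dt, so |I_d|_max = C V₀ ω = (2.086×10^-12)(7.39)(1.590×10^4) = 2.45×10^-7 A.

2.45×10^-7 A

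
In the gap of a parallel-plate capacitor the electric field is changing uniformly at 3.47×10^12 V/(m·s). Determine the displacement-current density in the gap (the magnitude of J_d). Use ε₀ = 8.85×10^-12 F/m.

J_d = ε₀ dE/dt = (8.85×10^-12)(3.47×10^12) = 30.7 A/m².

30.7 A/m²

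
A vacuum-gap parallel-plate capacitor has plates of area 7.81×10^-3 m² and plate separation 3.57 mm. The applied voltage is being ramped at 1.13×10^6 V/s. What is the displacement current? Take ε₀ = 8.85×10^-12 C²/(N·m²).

C = ε₀A/d = (8.85×10^-12)(7.81×10^-3)/(3.57×10^-3) = 1.936×10^-11 F.
I_d = C dV/dt = (1.936×10^-11)(1.13×10^6) = 2.19×10^-5 A.

2.19×10^-5 A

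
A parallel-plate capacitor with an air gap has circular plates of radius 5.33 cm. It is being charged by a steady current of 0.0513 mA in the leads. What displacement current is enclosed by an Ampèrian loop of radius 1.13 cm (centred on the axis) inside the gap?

2.31×10^-6 A

No conduction current crosses the gap, so I_d there equals the 5.13×10^-5 A in the leads.
Through an area πr² the displacement current is I_d·(πr²/πR²) = I_d (r/R)² = 2.31×10^-6 A.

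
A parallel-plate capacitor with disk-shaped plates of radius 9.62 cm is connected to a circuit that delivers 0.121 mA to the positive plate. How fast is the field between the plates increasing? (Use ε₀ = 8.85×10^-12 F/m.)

4.70×10^8 V/(m·s)

By continuity, I_d in the gap equals the 0.121 mA flowing in the wire.
Then dE/dt = I_d/(ε₀A) = 4.70×10^8 V/(m·s).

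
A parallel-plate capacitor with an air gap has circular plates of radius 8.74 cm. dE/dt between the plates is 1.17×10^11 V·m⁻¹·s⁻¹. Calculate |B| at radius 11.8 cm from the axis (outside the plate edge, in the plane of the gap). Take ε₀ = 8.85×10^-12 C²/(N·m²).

Through the whole plate area (πR² = 0.02400 m²), I_d = ε₀ πR² dE/dt = 0.02485 A.
Outside the plates the loop encloses all of I_d, so B·2πr = μ₀ I_d and B = 4.21×10^-8 T.

4.21×10^-8 T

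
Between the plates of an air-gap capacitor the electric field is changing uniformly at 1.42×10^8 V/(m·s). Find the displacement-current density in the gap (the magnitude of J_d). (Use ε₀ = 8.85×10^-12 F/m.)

1.26×10^-3 A/m²

J_d = ε₀ ∂E/∂t, so J_d = 1.26×10^-3 A/m².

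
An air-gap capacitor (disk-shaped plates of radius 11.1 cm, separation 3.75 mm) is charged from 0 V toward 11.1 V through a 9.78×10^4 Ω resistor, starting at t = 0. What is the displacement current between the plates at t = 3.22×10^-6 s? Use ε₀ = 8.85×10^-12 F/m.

C = ε₀A/d = (8.85×10^-12)(0.03871)/(3.75×10^-3) = 9.136×10^-11 F and τ = RC = 8.935×10^-6 s. I_d in the gap equals the RC charging current.
I_d(t) = (V₀/R) e^(−t/τ) = 1.135×10^-4 · e^(−0.3604) = 7.92×10^-5 A.

7.92×10^-5 A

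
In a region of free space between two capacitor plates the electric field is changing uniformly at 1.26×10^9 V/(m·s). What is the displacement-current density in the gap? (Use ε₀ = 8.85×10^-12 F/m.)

The displacement-current density is ε₀ ∂E/∂t = (8.85×10^-12)(1.26×10^9) = 0.0112 A/m².

0.0112 A/m²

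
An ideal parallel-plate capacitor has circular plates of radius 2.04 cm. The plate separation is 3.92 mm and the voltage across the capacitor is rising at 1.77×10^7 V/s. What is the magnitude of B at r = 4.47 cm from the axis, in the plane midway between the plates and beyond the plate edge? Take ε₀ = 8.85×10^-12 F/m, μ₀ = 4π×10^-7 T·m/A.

2.34×10^-10 T

With E = V/d, dE/dt = 4.515×10^9 V/(m·s) and πR² = 1.307×10^-3 m², giving I_d = ε₀ πR² dE/dt = 5.222×10^-5 A.
With r > R the enclosed displacement current is the full I_d; B = μ₀ I_d / (2πr) = 2.34×10^-10 T.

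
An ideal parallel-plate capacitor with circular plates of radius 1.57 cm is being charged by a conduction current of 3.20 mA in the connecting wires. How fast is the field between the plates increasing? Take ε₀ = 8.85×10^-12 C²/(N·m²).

4.67×10^11 V/(m·s)

Charge continuity gives I_d = I = 3.20×10^-3 A between the plates.
Inverting I_d = ε₀ A dE/dt gives dE/dt = 3.20×10^-3 / (8.85×10^-12 · 7.744×10^-4) = 4.67×10^11 V/(m·s).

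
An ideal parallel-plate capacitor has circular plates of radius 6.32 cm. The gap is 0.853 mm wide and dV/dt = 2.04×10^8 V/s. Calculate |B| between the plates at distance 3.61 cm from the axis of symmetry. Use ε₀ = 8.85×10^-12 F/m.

4.80×10^-8 T

dE/dt = (dV/dt)/d = 2.392×10^11 V/(m·s); I_d = ε₀(πR²)(dE/dt) = (8.85×10^-12)(0.01255)(2.392×10^11) = 0.02657 A.
∮B·dl = μ₀ I_d,enc with I_d,enc = I_d r²/R² = 8.669×10^-3 A; so B = μ₀ I_d,enc/(2πr) = 4.80×10^-8 T.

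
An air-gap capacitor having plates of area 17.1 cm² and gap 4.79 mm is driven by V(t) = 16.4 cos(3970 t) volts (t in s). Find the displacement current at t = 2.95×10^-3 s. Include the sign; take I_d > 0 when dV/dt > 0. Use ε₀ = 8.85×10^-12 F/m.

dE/dt = (V₀ω/d)·−sin(ωt) with ωt = 11.7115 rad: (16.4)(3970)(0.7545)/(4.79×10^-3) = 1.026×10^7 V/(m·s).
I_d = ε₀ A dE/dt = (8.85×10^-12)(1.71×10^-3)(1.026×10^7) = 1.55×10^-7 A.

1.55×10^-7 A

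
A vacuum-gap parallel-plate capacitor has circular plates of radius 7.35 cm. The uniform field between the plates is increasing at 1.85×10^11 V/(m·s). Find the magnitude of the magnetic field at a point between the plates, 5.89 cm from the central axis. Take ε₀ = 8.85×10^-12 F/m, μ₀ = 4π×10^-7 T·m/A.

I_d = ε₀ dΦ_E/dt = ε₀ πR² (dE/dt) = (8.85×10^-12)(0.01697)(1.85×10^11) = 0.02778 A through the full plate area.
An Ampèrian loop of radius r encloses a fraction (r/R)² of I_d. Then B·2πr = μ₀ I_d (r/R)², giving B = μ₀ I_d r/(2πR²) = 6.06×10^-8 T.

6.06×10^-8 T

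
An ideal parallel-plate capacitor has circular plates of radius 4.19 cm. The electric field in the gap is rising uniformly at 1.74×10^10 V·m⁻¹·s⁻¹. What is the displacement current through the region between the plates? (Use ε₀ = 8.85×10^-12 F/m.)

8.49×10^-4 A

With a uniform field, Φ_E = EA, so I_d = ε₀ A dE/dt = 8.49×10^-4 A.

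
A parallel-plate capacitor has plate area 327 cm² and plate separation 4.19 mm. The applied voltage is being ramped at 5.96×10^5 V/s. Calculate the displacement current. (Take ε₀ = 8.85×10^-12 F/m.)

4.12×10^-5 A

The field between the plates is E = V/d, so dE/dt = (5.96×10^5)/(4.19×10^-3 m) = 1.422×10^8 V/(m·s).
I_d = ε₀ A (dE/dt) = (8.85×10^-12)(0.0327)(1.422×10^8) = 4.12×10^-5 A.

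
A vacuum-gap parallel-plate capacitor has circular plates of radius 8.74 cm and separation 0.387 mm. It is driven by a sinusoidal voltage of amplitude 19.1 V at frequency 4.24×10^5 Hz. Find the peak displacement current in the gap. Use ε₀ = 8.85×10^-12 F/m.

0.0279 A

The displacement current equals the conduction current C dV/dt, which peaks at C V₀ ω.
With C = ε₀A/d = (8.85×10^-12)(0.02400)/(3.87×10^-4) = 5.488×10^-10 F and ω = 2πf = 2.664×10^6 rad/s, I_d,max = (5.488×10^-10)(19.1)(2.664×10^6) = 0.0279 A.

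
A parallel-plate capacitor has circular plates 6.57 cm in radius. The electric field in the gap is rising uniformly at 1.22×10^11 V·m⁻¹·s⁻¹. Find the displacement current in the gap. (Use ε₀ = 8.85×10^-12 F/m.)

With a uniform field, Φ_E = EA, so I_d = ε₀ A dE/dt = 0.0146 A.

0.0146 A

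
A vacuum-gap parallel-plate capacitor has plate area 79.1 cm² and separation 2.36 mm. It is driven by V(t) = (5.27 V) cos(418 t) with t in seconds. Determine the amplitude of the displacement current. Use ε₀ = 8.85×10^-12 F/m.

(dE/dt)_max = V₀ω/d = 9.334×10^5 V/(m·s); ω = 418 rad/s.
I_d,max = ε₀ A (dE/dt)_max = (8.85×10^-12)(7.91×10^-3)(9.334×10^5) = 6.53×10^-8 A.

6.53×10^-8 A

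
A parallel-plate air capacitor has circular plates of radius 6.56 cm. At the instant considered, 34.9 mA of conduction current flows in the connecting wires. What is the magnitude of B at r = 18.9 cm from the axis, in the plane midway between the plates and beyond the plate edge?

3.69×10^-8 T

No conduction current crosses the gap, so I_d there equals the 0.0349 A in the leads.
With r > R the enclosed displacement current is the full I_d; B = μ₀ I_d / (2πr) = 3.69×10^-8 T.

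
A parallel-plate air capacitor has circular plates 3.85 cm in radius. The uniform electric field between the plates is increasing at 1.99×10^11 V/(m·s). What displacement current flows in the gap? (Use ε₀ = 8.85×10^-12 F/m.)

The displacement current is ε₀ times dΦ_E/dt = ε₀ A dE/dt = (8.85×10^-12)(4.657×10^-3)(1.99×10^11) = 8.20×10^-3 A.

8.20×10^-3 A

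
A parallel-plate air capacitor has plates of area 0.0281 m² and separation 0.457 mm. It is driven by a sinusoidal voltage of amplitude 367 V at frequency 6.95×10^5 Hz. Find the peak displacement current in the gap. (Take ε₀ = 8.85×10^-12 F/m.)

0.872 A

C = ε₀A/d = (8.85×10^-12)(0.0281)/(4.57×10^-4) = 5.442×10^-10 F; ω = 2πf = 4.367×10^6 rad/s.
I_d = C dV/dt, so |I_d|_max = C V₀ ω = (5.442×10^-10)(367)(4.367×10^6) = 0.872 A.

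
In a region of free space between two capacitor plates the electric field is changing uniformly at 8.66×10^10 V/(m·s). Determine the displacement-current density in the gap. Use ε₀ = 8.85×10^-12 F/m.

J_d = ε₀ dE/dt = (8.85×10^-12)(8.66×10^10) = 0.766 A/m².

0.766 A/m²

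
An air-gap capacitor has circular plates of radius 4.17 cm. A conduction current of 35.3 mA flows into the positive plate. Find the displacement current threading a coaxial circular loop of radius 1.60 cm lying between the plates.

5.20×10^-3 A

Between the plates the displacement current equals the wire current: I_d = 35.3 mA = 0.0353 A.
Through an area πr² the displacement current is I_d·(πr²/πR²) = I_d (r/R)² = 5.20×10^-3 A.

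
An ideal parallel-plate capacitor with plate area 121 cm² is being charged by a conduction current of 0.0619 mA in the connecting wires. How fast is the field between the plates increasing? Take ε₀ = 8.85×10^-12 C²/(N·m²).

5.78×10^8 V/(m·s)

The displacement current between the plates equals the conduction current, I_d = 0.0619 mA.
Then dE/dt = I_d/(ε₀A) = 5.78×10^8 V/(m·s).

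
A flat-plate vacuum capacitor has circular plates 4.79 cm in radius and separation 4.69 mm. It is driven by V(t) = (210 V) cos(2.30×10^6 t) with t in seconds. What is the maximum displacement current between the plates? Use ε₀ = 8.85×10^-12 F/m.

(dE/dt)_max = V₀ω/d = 1.030×10^11 V/(m·s); ω = 2.30×10^6 rad/s.
I_d,max = ε₀ A (dE/dt)_max = (8.85×10^-12)(7.208×10^-3)(1.030×10^11) = 6.57×10^-3 A.

6.57×10^-3 A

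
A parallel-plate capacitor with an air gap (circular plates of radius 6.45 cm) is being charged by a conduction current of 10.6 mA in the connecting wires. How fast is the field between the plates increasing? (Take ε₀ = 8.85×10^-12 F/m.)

9.16×10^10 V/(m·s)

By continuity, I_d in the gap equals the 10.6 mA flowing in the wire.
Since I_d = ε₀ A dE/dt, dE/dt = I_d/(ε₀A) = (0.0106)/((8.85×10^-12)(0.01307)) = 9.16×10^10 V/(m·s).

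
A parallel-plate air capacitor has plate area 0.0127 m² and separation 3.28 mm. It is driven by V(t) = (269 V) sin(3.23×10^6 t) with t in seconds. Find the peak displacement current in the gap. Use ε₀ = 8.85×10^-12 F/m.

0.0298 A

C = ε₀A/d = (8.85×10^-12)(0.0127)/(3.28×10^-3) = 3.427×10^-11 F; ω = 3.23×10^6 rad/s.
I_d = C dV/dt, so |I_d|_max = C V₀ ω = (3.427×10^-11)(269)(3.23×10^6) = 0.0298 A.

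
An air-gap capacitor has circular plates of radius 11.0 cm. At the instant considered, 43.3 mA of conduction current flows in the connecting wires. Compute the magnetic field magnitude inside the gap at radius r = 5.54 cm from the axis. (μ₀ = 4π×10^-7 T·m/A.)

No conduction current crosses the gap, so I_d there equals the 0.0433 A in the leads.
An Ampèrian loop of radius r encloses a fraction (r/R)² of I_d. Then B·2πr = μ₀ I_d (r/R)², giving B = μ₀ I_d r/(2πR²) = 3.96×10^-8 T.

3.96×10^-8 T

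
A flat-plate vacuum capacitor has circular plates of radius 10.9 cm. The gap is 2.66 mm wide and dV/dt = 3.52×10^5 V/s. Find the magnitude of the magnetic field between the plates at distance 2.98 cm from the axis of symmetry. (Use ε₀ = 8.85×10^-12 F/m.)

I_d = C dV/dt with C = ε₀πR²/d = 1.242×10^-10 F, so I_d = (1.242×10^-10)(3.52×10^5) = 4.372×10^-5 A.
An Ampèrian loop of radius r encloses a fraction (r/R)² of I_d. Then B·2πr = μ₀ I_d (r/R)², giving B = μ₀ I_d r/(2πR²) = 2.19×10^-11 T.

2.19×10^-11 T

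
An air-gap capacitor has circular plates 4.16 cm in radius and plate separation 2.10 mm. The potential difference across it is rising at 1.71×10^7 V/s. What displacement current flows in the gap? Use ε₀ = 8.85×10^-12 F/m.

E = V/d so dE/dt = (dV/dt)/d = 8.143×10^9 V/(m·s), and I_d = ε₀ A dE/dt = (8.85×10^-12)(5.437×10^-3)(8.143×10^9) = 3.92×10^-4 A.

3.92×10^-4 A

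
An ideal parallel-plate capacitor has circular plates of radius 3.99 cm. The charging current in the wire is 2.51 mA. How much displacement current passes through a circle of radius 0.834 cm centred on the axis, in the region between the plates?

1.10×10^-4 A

Between the plates the displacement current equals the wire current: I_d = 2.51 mA = 2.51×10^-3 A.
The field is uniform, so I_d,enc = I_d (r/R)² = (2.51×10^-3)(0.834/3.99)² = 1.10×10^-4 A.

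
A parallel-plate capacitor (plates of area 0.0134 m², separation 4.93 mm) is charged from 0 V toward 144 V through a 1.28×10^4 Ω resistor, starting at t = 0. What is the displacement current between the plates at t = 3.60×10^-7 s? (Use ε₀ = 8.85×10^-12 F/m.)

C = ε₀A/d = (8.85×10^-12)(0.0134)/(4.93×10^-3) = 2.405×10^-11 F and τ = RC = 3.078×10^-7 s. I_d in the gap equals the RC charging current.
I_d(t) = (V₀/R) e^(−t/τ) = 0.01125 · e^(−1.170) = 3.49×10^-3 A.

3.49×10^-3 A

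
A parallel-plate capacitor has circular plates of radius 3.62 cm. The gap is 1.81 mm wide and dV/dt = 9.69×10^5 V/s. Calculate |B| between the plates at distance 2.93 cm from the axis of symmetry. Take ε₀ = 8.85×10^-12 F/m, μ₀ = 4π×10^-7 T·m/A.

dE/dt = (dV/dt)/d = 5.354×10^8 V/(m·s); I_d = ε₀(πR²)(dE/dt) = (8.85×10^-12)(4.117×10^-3)(5.354×10^8) = 1.951×10^-5 A.
For r < R the Ampère–Maxwell law gives B(2πr) = μ₀ I_d (r²/R²), so B = μ₀ I_d r/(2πR²) = (4π×10^-7)(1.951×10^-5)(0.0293)/(2π·0.0362²) = 8.72×10^-11 T.

8.72×10^-11 T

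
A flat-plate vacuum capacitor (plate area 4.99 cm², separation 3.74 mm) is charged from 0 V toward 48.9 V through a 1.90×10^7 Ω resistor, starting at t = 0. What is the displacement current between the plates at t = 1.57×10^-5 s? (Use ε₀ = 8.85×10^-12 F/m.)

1.28×10^-6 A

C = ε₀A/d = (8.85×10^-12)(4.99×10^-4)/(3.74×10^-3) = 1.181×10^-12 F, so τ = RC = 2.244×10^-5 s.
The conduction current is I(t) = (V₀/R) e^(−t/τ), and the displacement current between the plates equals it.
t/τ = 0.6996; I_d = (48.9/1.90×10^7) · e^(−0.6996) = (2.574×10^-6)(0.4968) = 1.28×10^-6 A.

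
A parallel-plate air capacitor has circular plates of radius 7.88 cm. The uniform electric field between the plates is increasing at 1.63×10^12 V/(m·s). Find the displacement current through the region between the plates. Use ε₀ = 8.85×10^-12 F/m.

I_d = ε₀ A (dE/dt) = (8.85×10^-12)(0.01951 m²)(1.63×10^12) = 0.281 A.

0.281 A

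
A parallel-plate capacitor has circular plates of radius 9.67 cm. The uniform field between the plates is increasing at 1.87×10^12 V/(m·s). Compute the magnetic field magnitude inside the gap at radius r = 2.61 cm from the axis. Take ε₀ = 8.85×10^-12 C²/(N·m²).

2.71×10^-7 T

Total displacement current: I_d = ε₀(πR²)(dE/dt) = (8.85×10^-12)(0.02938)(1.87×10^12) = 0.4862 A.
An Ampèrian loop of radius r encloses a fraction (r/R)² of I_d. Then B·2πr = μ₀ I_d (r/R)², giving B = μ₀ I_d r/(2πR²) = 2.71×10^-7 T.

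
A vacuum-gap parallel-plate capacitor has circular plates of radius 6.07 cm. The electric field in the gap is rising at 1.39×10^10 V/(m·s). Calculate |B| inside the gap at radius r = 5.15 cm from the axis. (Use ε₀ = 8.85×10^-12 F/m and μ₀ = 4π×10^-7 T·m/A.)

3.98×10^-9 T

Through the whole plate area (πR² = 0.01158 m²), I_d = ε₀ πR² dE/dt = 1.425×10^-3 A.
An Ampèrian loop of radius r encloses a fraction (r/R)² of I_d. Then B·2πr = μ₀ I_d (r/R)², giving B = μ₀ I_d r/(2πR²) = 3.98×10^-9 T.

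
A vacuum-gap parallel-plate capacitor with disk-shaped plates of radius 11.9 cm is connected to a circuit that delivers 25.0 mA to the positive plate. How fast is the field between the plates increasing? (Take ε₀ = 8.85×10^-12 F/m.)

6.35×10^10 V/(m·s)

By continuity, I_d in the gap equals the 25.0 mA flowing in the wire.
Inverting I_d = ε₀ A dE/dt gives dE/dt = 0.0250 / (8.85×10^-12 · 0.04449) = 6.35×10^10 V/(m·s).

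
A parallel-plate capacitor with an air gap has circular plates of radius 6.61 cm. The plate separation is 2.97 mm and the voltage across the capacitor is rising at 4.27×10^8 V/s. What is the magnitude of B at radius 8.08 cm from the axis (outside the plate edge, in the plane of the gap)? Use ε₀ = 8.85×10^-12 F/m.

With E = V/d, dE/dt = 1.438×10^11 V/(m·s) and πR² = 0.01373 m², giving I_d = ε₀ πR² dE/dt = 0.01747 A.
With r > R the enclosed displacement current is the full I_d; B = μ₀ I_d / (2πr) = 4.32×10^-8 T.

4.32×10^-8 T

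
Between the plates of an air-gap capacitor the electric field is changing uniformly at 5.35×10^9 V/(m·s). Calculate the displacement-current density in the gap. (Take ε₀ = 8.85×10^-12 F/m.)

0.0473 A/m²

J_d = ε₀ dE/dt = (8.85×10^-12)(5.35×10^9) = 0.0473 A/m².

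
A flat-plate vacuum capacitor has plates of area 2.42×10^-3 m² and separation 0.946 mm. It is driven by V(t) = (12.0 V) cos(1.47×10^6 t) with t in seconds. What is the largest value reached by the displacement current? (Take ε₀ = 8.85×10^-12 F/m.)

The displacement current equals the conduction current C dV/dt, which peaks at C V₀ ω.
With C = ε₀A/d = (8.85×10^-12)(2.42×10^-3)/(9.46×10^-4) = 2.264×10^-11 F and ω = 1.47×10^6 rad/s, I_d,max = (2.264×10^-11)(12.0)(1.47×10^6) = 3.99×10^-4 A.

3.99×10^-4 A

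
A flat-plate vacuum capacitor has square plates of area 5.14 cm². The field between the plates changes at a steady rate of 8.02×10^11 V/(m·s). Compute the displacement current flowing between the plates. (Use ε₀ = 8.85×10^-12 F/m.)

3.65×10^-3 A

With a uniform field, Φ_E = EA, so I_d = ε₀ A dE/dt = 3.65×10^-3 A.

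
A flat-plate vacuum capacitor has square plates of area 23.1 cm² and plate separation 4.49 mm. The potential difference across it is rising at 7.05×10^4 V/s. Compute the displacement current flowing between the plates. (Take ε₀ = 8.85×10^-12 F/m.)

3.21×10^-7 A

C = ε₀A/d = (8.85×10^-12)(2.31×10^-3)/(4.49×10^-3) = 4.553×10^-12 F.
I_d = C dV/dt = (4.553×10^-12)(7.05×10^4) = 3.21×10^-7 A.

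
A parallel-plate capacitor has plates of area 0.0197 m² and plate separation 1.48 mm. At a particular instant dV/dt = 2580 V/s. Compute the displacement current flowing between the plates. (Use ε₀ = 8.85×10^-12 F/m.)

E = V/d so dE/dt = (dV/dt)/d = 1.743×10^6 V/(m·s), and I_d = ε₀ A dE/dt = (8.85×10^-12)(0.0197)(1.743×10^6) = 3.04×10^-7 A.

3.04×10^-7 A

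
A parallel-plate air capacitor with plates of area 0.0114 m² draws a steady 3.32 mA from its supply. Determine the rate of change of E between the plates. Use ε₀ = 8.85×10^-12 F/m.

3.29×10^10 V/(m·s)

By continuity, I_d in the gap equals the 3.32 mA flowing in the wire.
Since I_d = ε₀ A dE/dt, dE/dt = I_d/(ε₀A) = (3.32×10^-3)/((8.85×10^-12)(0.0114)) = 3.29×10^10 V/(m·s).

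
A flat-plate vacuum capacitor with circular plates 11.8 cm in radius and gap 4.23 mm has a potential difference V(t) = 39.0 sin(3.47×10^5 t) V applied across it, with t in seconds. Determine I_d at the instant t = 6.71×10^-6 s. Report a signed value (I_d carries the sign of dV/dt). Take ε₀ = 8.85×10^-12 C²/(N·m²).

-8.51×10^-4 A

dV/dt = (39.0)(3.47×10^5)·cos(2.32837) = -9.299×10^6 V/s.
I_d = C dV/dt with C = ε₀A/d = (8.85×10^-12)(0.04374)/(4.23×10^-3) = 9.151×10^-11 F, so I_d = (9.151×10^-11)(-9.299×10^6) = -8.51×10^-4 A.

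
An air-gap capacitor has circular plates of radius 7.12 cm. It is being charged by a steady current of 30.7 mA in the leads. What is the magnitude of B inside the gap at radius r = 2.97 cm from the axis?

3.60×10^-8 T

By continuity the displacement current in the gap matches the conduction current: I_d = 0.0307 A.
∮B·dl = μ₀ I_d,enc with I_d,enc = I_d r²/R² = 5.342×10^-3 A; so B = μ₀ I_d,enc/(2πr) = 3.60×10^-8 T.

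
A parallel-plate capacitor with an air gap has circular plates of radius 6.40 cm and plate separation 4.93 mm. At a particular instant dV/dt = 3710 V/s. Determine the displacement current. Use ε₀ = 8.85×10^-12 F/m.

8.57×10^-8 A

The field between the plates is E = V/d, so dE/dt = (3710)/(4.93×10^-3 m) = 7.525×10^5 V/(m·s).
I_d = ε₀ A (dE/dt) = (8.85×10^-12)(0.01287)(7.525×10^5) = 8.57×10^-8 A.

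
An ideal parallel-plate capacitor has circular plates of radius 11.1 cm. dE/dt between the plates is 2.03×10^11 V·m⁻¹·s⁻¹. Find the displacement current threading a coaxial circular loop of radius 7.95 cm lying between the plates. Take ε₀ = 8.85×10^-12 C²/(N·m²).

0.0357 A

I_d = ε₀ dΦ_E/dt = ε₀ πR² (dE/dt) = (8.85×10^-12)(0.03871)(2.03×10^11) = 0.06954 A through the full plate area.
The field is uniform, so I_d,enc = I_d (r/R)² = (0.06954)(7.95/11.1)² = 0.0357 A.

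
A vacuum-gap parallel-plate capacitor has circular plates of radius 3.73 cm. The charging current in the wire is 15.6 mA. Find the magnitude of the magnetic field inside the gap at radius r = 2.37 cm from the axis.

Between the plates the displacement current equals the wire current: I_d = 15.6 mA = 0.0156 A.
∮B·dl = μ₀ I_d,enc with I_d,enc = I_d r²/R² = 6.298×10^-3 A; so B = μ₀ I_d,enc/(2πr) = 5.31×10^-8 T.

5.31×10^-8 T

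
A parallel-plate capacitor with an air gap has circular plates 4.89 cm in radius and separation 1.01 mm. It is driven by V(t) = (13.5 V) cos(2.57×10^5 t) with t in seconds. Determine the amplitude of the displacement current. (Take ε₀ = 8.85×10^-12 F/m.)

2.28×10^-4 A

C = ε₀A/d = (8.85×10^-12)(7.512×10^-3)/(1.01×10^-3) = 6.582×10^-11 F; ω = 2.57×10^5 rad/s.
I_d = C dV/dt, so |I_d|_max = C V₀ ω = (6.582×10^-11)(13.5)(2.57×10^5) = 2.28×10^-4 A.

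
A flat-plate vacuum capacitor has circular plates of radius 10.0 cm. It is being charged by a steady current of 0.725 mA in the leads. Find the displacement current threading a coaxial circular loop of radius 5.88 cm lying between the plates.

Between the plates the displacement current equals the wire current: I_d = 0.725 mA = 7.25×10^-4 A.
Since J_d is uniform, the enclosed fraction is (r/R)² = 0.3457, giving I_d,enc = 2.51×10^-4 A.

2.51×10^-4 A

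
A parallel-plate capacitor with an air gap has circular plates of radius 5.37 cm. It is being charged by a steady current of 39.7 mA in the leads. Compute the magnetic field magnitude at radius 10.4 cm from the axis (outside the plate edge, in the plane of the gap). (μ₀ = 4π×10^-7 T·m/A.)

7.63×10^-8 T

No conduction current crosses the gap, so I_d there equals the 0.0397 A in the leads.
With r > R the enclosed displacement current is the full I_d; B = μ₀ I_d / (2πr) = 7.63×10^-8 T.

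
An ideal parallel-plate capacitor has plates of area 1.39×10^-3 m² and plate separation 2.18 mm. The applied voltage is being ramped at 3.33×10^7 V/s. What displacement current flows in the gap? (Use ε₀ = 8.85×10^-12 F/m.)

1.88×10^-4 A

C = ε₀A/d = (8.85×10^-12)(1.39×10^-3)/(2.18×10^-3) = 5.643×10^-12 F.
I_d = C dV/dt = (5.643×10^-12)(3.33×10^7) = 1.88×10^-4 A.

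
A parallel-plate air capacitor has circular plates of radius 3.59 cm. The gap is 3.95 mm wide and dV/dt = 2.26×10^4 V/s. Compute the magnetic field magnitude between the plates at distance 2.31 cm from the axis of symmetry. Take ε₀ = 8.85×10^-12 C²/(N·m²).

With E = V/d, dE/dt = 5.722×10^6 V/(m·s) and πR² = 4.049×10^-3 m², giving I_d = ε₀ πR² dE/dt = 2.050×10^-7 A.
An Ampèrian loop of radius r encloses a fraction (r/R)² of I_d. Then B·2πr = μ₀ I_d (r/R)², giving B = μ₀ I_d r/(2πR²) = 7.35×10^-13 T.

7.35×10^-13 T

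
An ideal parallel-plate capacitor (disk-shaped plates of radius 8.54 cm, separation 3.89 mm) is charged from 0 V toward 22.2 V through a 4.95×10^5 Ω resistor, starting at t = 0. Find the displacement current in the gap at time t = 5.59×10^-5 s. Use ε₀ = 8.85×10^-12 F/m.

5.14×10^-6 A

C = ε₀A/d = (8.85×10^-12)(0.02291)/(3.89×10^-3) = 5.212×10^-11 F and τ = RC = 2.580×10^-5 s. I_d in the gap equals the RC charging current.
I_d(t) = (V₀/R) e^(−t/τ) = 4.485×10^-5 · e^(−2.167) = 5.14×10^-6 A.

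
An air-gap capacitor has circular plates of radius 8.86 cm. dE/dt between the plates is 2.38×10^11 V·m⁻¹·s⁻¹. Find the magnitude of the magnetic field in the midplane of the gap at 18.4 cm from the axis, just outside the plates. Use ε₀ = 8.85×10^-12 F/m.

Through the whole plate area (πR² = 0.02466 m²), I_d = ε₀ πR² dE/dt = 0.05194 A.
For r ≥ R the full I_d is enclosed: B = μ₀ I_d/(2πr) = (4π×10^-7)(0.05194)/(2π·0.184) = 5.65×10^-8 T.

5.65×10^-8 T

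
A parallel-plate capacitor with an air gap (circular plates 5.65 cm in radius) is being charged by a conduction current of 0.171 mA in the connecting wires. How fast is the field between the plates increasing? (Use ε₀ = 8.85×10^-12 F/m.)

1.93×10^9 V/(m·s)

Charge continuity gives I_d = I = 1.71×10^-4 A between the plates.
Then dE/dt = I_d/(ε₀A) = 1.93×10^9 V/(m·s).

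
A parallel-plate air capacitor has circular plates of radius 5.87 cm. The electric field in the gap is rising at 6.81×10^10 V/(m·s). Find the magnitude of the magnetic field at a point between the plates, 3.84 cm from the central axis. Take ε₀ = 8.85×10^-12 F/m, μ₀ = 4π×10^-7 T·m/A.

1.45×10^-8 T

Through the whole plate area (πR² = 0.01082 m²), I_d = ε₀ πR² dE/dt = 6.521×10^-3 A.
An Ampèrian loop of radius r encloses a fraction (r/R)² of I_d. Then B·2πr = μ₀ I_d (r/R)², giving B = μ₀ I_d r/(2πR²) = 1.45×10^-8 T.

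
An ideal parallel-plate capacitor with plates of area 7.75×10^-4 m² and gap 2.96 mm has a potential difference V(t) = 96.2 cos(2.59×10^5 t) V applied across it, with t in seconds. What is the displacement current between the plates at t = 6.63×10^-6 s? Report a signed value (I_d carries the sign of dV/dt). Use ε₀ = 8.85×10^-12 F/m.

dV/dt = (96.2)(2.59×10^5)·−sin(1.71717) = -2.465×10^7 V/s.
I_d = C dV/dt with C = ε₀A/d = (8.85×10^-12)(7.75×10^-4)/(2.96×10^-3) = 2.317×10^-12 F, so I_d = (2.317×10^-12)(-2.465×10^7) = -5.71×10^-5 A.

-5.71×10^-5 A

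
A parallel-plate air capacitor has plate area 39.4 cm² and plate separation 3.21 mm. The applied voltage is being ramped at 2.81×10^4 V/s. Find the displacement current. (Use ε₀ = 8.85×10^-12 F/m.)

E = V/d so dE/dt = (dV/dt)/d = 8.754×10^6 V/(m·s), and I_d = ε₀ A dE/dt = (8.85×10^-12)(3.94×10^-3)(8.754×10^6) = 3.05×10^-7 A.

3.05×10^-7 A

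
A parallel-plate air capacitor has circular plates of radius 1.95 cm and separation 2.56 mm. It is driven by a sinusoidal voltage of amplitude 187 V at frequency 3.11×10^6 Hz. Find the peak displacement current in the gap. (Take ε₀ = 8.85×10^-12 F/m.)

0.0151 A

The displacement current equals the conduction current C dV/dt, which peaks at C V₀ ω.
With C = ε₀A/d = (8.85×10^-12)(1.195×10^-3)/(2.56×10^-3) = 4.131×10^-12 F and ω = 2πf = 1.954×10^7 rad/s, I_d,max = (4.131×10^-12)(187)(1.954×10^7) = 0.0151 A.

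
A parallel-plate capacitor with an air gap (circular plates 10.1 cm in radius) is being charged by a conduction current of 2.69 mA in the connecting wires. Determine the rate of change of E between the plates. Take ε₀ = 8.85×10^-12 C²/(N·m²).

The displacement current between the plates equals the conduction current, I_d = 2.69 mA.
Since I_d = ε₀ A dE/dt, dE/dt = I_d/(ε₀A) = (2.69×10^-3)/((8.85×10^-12)(0.03205)) = 9.48×10^9 V/(m·s).

9.48×10^9 V/(m·s)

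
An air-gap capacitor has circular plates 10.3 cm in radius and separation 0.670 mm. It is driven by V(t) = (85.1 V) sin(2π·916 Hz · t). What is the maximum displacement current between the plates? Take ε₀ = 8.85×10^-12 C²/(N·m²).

(dE/dt)_max = V₀ω/d = 7.310×10^8 V/(m·s); ω = 2πf = 5755 rad/s.
I_d,max = ε₀ A (dE/dt)_max = (8.85×10^-12)(0.03333)(7.310×10^8) = 2.16×10^-4 A.

2.16×10^-4 A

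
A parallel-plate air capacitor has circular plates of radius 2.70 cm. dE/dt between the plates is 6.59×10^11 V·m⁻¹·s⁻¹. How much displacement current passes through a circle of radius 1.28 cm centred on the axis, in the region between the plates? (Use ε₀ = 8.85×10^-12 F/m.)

Through the whole plate area (πR² = 2.290×10^-3 m²), I_d = ε₀ πR² dE/dt = 0.01336 A.
Since J_d is uniform, the enclosed fraction is (r/R)² = 0.2247, giving I_d,enc = 3.00×10^-3 A.

3.00×10^-3 A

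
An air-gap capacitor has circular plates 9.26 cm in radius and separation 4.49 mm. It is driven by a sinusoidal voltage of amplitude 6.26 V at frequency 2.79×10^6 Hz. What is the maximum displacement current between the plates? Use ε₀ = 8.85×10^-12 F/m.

5.83×10^-3 A

C = ε₀A/d = (8.85×10^-12)(0.02694)/(4.49×10^-3) = 5.310×10^-11 F; ω = 2πf = 1.753×10^7 rad/s.
I_d = C dV/dt, so |I_d|_max = C V₀ ω = (5.310×10^-11)(6.26)(1.753×10^7) = 5.83×10^-3 A.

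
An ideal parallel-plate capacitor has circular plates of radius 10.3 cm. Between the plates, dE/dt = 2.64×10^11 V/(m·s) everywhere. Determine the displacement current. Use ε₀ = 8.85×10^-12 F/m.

With a uniform field, Φ_E = EA, so I_d = ε₀ A dE/dt = 0.0779 A.

0.0779 A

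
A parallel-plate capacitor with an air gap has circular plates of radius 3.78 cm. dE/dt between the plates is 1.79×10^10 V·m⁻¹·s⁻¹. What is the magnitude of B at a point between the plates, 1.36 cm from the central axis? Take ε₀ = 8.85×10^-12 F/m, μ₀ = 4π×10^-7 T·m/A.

Through the whole plate area (πR² = 4.489×10^-3 m²), I_d = ε₀ πR² dE/dt = 7.111×10^-4 A.
∮B·dl = μ₀ I_d,enc with I_d,enc = I_d r²/R² = 9.205×10^-5 A; so B = μ₀ I_d,enc/(2πr) = 1.35×10^-9 T.

1.35×10^-9 T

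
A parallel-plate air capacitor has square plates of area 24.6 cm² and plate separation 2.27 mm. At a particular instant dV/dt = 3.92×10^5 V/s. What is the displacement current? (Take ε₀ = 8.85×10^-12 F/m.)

The field between the plates is E = V/d, so dE/dt = (3.92×10^5)/(2.27×10^-3 m) = 1.727×10^8 V/(m·s).
I_d = ε₀ A (dE/dt) = (8.85×10^-12)(2.46×10^-3)(1.727×10^8) = 3.76×10^-6 A.

3.76×10^-6 A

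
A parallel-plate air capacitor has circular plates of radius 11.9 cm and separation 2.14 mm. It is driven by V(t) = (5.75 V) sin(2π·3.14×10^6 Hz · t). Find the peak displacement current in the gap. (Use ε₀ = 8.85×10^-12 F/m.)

The displacement current equals the conduction current C dV/dt, which peaks at C V₀ ω.
With C = ε₀A/d = (8.85×10^-12)(0.04449)/(2.14×10^-3) = 1.840×10^-10 F and ω = 2πf = 1.973×10^7 rad/s, I_d,max = (1.840×10^-10)(5.75)(1.973×10^7) = 0.0209 A.

0.0209 A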